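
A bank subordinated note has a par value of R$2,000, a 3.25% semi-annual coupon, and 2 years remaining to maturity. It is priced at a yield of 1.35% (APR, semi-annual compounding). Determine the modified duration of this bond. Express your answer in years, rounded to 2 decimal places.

Periodic yield y = 0.00675. First find Macaulay duration:
  t   CF        PV=CF/(1+0.00675)^t    t·PV
  1        32.50        32.2821        32.2821
  2        32.50        32.0657        64.1313
  3        32.50        31.8507        95.5520
  4     2,032.50     1,978.5362     7,914.1448
  Σ                  2,074.7346     8,106.1102
P = 2,074.7346; Macaulay duration = 8,106.1102 / 2,074.7346 = 3.90706 half-year periods = 1.95353 years.
Modified duration = D_Mac / (1 + y) = 1.95353 / 1.00675 = 1.94043 years.

1.94 years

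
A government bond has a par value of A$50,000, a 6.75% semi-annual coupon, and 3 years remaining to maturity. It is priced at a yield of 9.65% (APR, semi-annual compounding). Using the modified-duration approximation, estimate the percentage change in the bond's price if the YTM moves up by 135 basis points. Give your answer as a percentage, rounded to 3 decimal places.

Periodic yield y = 0.04825. Modified duration first:
  t   CF        PV=CF/(1+0.04825)^t    t·PV
  1     1,687.50     1,609.8259     1,609.8259
  2     1,687.50     1,535.7271     3,071.4541
  3     1,687.50     1,465.0389     4,395.1168
  4     1,687.50     1,397.6045     5,590.4181
  5     1,687.50     1,333.2740     6,666.3702
  6    51,687.50    38,957.9684   233,747.8101
  Σ                 46,299.4388   255,080.9953
P = 46,299.4388; D_Mac = 5.50938 half-year periods = 2.75469 yrs; D_mod = 2.75469/(1+0.04825) = 2.62789 yrs.
ΔP/P ≈ -D_mod · Δy = -2.62789 × (+0.0135) = -0.035477 = -3.5477%.

-3.548%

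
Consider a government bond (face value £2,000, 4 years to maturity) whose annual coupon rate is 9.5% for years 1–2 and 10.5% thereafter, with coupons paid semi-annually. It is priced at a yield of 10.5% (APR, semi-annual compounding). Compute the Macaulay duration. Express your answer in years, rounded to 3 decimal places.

Periodic yield y = 0.0525. Discount each cash flow and weight by its period:
  t   CF        PV=CF/(1+0.0525)^t    t·PV
  1        95.00        90.2613        90.2613
  2        95.00        85.7589       171.5179
  3        95.00        81.4812       244.4435
  4        95.00        77.4168       309.6672
  5       105.00        81.2978       406.4890
  6       105.00        77.2426       463.4554
  7       105.00        73.3896       513.7273
  8     2,105.00     1,397.8973    11,183.1783
  Σ                  1,964.7455    13,382.7398
Price P = Σ PV = 1,964.7455.
Macaulay duration = Σ(t·PV) / P = 13,382.7398 / 1,964.7455 = 6.81144 half-year periods.
In years: 6.81144 / 2 = 3.40572 years.

3.406 years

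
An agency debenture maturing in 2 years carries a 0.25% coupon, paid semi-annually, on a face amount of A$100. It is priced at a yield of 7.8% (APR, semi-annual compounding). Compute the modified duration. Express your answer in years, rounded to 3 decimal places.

1.921 years

Periodic yield y = 0.039. First find Macaulay duration:
  t   CF        PV=CF/(1+0.039)^t    t·PV
  1        0.125         0.1203         0.1203
  2        0.125         0.1158         0.2316
  3        0.125         0.1114         0.3343
  4      100.125        85.9172       343.6690
  Σ                     86.2648       344.3552
P = 86.2648; Macaulay duration = 344.3552 / 86.2648 = 3.99184 half-year periods = 1.99592 years.
Modified duration = D_Mac / (1 + y) = 1.99592 / 1.039 = 1.92100 years.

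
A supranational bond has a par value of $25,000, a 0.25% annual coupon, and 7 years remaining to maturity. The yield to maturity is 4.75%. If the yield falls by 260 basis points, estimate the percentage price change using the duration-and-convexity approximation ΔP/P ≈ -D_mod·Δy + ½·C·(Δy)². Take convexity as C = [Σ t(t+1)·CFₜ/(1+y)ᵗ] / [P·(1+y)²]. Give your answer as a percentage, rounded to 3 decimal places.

With y = 0.0475:
  t   CF        PV=CF/(1+0.0475)^t    t·PV        t(t+1)·PV
  1        62.50        59.6659        59.6659         119.3317
  2        62.50        56.9603       113.9205         341.7616
  3        62.50        54.3773       163.1320         652.5280
  4        62.50        51.9115       207.6461       1,038.2307
  5        62.50        49.5576       247.7878       1,486.7266
  6        62.50        47.3103       283.8619       1,987.0332
  7    25,062.50    18,111.1559   126,778.0912   1,014,224.7293
  Σ                 18,430.9387   127,854.1054   1,019,850.3411
P = 18,430.9387; D_Mac = 6.93693 yrs; D_mod = 6.62237 yrs; C = 50.42907.
Duration effect: -6.62237 × (-0.026) = +0.172182
Convexity effect: 0.5 × 50.42907 × (-0.026)² = +0.0170450
ΔP/P ≈ +0.172182 + 0.0170450 = +0.189227 = +18.9227%.

+18.923%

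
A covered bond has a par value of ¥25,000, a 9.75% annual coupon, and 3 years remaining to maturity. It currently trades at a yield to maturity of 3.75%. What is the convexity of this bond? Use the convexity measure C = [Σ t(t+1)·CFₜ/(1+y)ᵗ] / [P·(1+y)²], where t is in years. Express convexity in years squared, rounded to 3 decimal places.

9.968

With y = 0.0375:
  t   CF        PV=CF/(1+0.0375)^t    t·PV        t(t+1)·PV
  1     2,437.50     2,349.3976     2,349.3976       4,698.7952
  2     2,437.50     2,264.4796     4,528.9592      13,586.8776
  3    27,437.50    24,568.5894    73,705.7681     294,823.0722
  Σ                 29,182.4665    80,584.1249     313,108.7450
P = 29,182.4665.
Convexity = Σ t(t+1)·PV / [P·(1+y)²] = 313,108.7450 / (29,182.4665 × 1.076406) = 9.96775.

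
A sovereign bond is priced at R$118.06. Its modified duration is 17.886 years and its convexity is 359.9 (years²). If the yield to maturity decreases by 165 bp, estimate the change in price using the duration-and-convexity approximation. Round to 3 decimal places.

+R$40.626

Duration effect: -D_mod·Δy = -17.886 × (-0.0165) = +0.295119
Convexity effect: ½·C·(Δy)² = 0.5 × 359.9 × (-0.0165)² = +0.0489913875
ΔP/P ≈ +0.295119 + 0.0489913875 = +0.3441103875
ΔP ≈ 118.06 × (+0.3441103875) = +40.62567234825.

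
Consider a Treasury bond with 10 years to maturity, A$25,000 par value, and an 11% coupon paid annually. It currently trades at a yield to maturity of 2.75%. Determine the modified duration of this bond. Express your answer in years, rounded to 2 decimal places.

Periodic yield y = 0.0275. First find Macaulay duration:
  t   CF        PV=CF/(1+0.0275)^t    t·PV
  1     2,750.00     2,676.3990     2,676.3990
  2     2,750.00     2,604.7679     5,209.5358
  3     2,750.00     2,535.0539     7,605.1618
  4     2,750.00     2,467.2058     9,868.8231
  5     2,750.00     2,401.1735    12,005.8675
  6     2,750.00     2,336.9085    14,021.4511
  7     2,750.00     2,274.3635    15,920.5446
  8     2,750.00     2,213.4925    17,707.9398
  9     2,750.00     2,154.2506    19,388.2552
  10   27,750.00    21,156.5419   211,565.4188
  Σ                 42,820.1571   315,969.3967
P = 42,820.1571; Macaulay duration = 315,969.3967 / 42,820.1571 = 7.37899 years.
Modified duration = D_Mac / (1 + y) = 7.37899 / 1.0275 = 7.18150 years.

7.18 years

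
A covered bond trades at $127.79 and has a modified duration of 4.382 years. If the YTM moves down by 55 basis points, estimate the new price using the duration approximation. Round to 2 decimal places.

$130.87

Duration approximation: ΔP/P ≈ -D_mod · Δy = -4.382 × (-0.0055) = +0.024101.
New price ≈ 127.79 × (1 + 0.024101) = 130.86986679.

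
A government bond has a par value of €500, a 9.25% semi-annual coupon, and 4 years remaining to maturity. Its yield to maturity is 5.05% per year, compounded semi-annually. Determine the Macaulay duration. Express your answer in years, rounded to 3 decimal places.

Periodic yield y = 0.02525. Discount each cash flow and weight by its period:
  t   CF        PV=CF/(1+0.02525)^t    t·PV
  1       23.125        22.5555        22.5555
  2       23.125        22.0000        43.9999
  3       23.125        21.4582        64.3745
  4       23.125        20.9297        83.7187
  5       23.125        20.4142       102.0711
  6       23.125        19.9115       119.4688
  7       23.125        19.4211       135.9475
  8      523.125       428.5162     3,428.1297
  Σ                    575.2063     4,000.2657
Price P = Σ PV = 575.2063.
Macaulay duration = Σ(t·PV) / P = 4,000.2657 / 575.2063 = 6.95449 half-year periods.
In years: 6.95449 / 2 = 3.47724 years.

3.477 years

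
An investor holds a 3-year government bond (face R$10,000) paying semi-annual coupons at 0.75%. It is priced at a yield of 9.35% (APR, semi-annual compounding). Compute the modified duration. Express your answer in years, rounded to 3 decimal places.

Periodic yield y = 0.04675. First find Macaulay duration:
  t   CF        PV=CF/(1+0.04675)^t    t·PV
  1        37.50        35.8252        35.8252
  2        37.50        34.2251        68.4503
  3        37.50        32.6966        98.0897
  4        37.50        31.2363       124.9451
  5        37.50        29.8412       149.2060
  6    10,037.50     7,630.7591    45,784.5544
  Σ                  7,794.5835    46,261.0708
P = 7,794.5835; Macaulay duration = 46,261.0708 / 7,794.5835 = 5.93503 half-year periods = 2.96751 years.
Modified duration = D_Mac / (1 + y) = 2.96751 / 1.04675 = 2.83498 years.

2.835 years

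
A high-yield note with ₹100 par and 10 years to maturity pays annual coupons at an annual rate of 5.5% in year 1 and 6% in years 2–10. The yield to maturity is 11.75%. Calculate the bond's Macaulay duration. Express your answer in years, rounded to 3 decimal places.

7.290 years

Periodic yield y = 0.1175. Discount each cash flow and weight by its year:
  t   CF        PV=CF/(1+0.1175)^t    t·PV
  1         5.50         4.9217         4.9217
  2         6.00         4.8046         9.6092
  3         6.00         4.2994        12.8982
  4         6.00         3.8473        15.3894
  5         6.00         3.4428        17.2141
  6         6.00         3.0808        18.4849
  7         6.00         2.7569        19.2982
  8         6.00         2.4670        19.7361
  9         6.00         2.2076        19.8685
  10      106.00        34.9004       349.0041
  Σ                     66.7286       486.4244
Price P = Σ PV = 66.7286.
Macaulay duration = Σ(t·PV) / P = 486.4244 / 66.7286 = 7.28959 years.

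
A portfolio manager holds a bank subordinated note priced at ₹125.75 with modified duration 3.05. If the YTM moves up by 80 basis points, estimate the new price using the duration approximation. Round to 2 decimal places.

Duration approximation: ΔP/P ≈ -D_mod · Δy = -3.05 × (+0.008) = -0.024400.
New price ≈ 125.75 × (1 - 0.024400) = 122.68170.

₹122.68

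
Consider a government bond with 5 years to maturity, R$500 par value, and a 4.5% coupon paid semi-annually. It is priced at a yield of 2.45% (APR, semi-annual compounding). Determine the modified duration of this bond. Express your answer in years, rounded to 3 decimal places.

Periodic yield y = 0.01225. First find Macaulay duration:
  t   CF        PV=CF/(1+0.01225)^t    t·PV
  1        11.25        11.1139        11.1139
  2        11.25        10.9794        21.9587
  3        11.25        10.8465        32.5395
  4        11.25        10.7152        42.8609
  5        11.25        10.5856        52.9278
  6        11.25        10.4575        62.7447
  7        11.25        10.3309        72.3163
  8        11.25        10.2059        81.6470
  9        11.25        10.0824        90.7413
  10      511.25       452.6426     4,526.4264
  Σ                    547.9597     4,995.2764
P = 547.9597; Macaulay duration = 4,995.2764 / 547.9597 = 9.11614 half-year periods = 4.55807 years.
Modified duration = D_Mac / (1 + y) = 4.55807 / 1.01225 = 4.50291 years.

4.503 years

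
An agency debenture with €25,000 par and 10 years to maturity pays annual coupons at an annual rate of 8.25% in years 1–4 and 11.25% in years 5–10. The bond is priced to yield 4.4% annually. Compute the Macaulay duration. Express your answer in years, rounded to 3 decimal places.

7.545 years

Periodic yield y = 0.044. Discount each cash flow and weight by its year:
  t   CF        PV=CF/(1+0.044)^t    t·PV
  1     2,062.50     1,975.5747     1,975.5747
  2     2,062.50     1,892.3129     3,784.6259
  3     2,062.50     1,812.5603     5,437.6809
  4     2,062.50     1,736.1689     6,944.6754
  5     2,812.50     2,267.7232    11,338.6159
  6     2,812.50     2,172.1486    13,032.8918
  7     2,812.50     2,080.6021    14,564.2150
  8     2,812.50     1,992.9139    15,943.3114
  9     2,812.50     1,908.9214    17,180.2925
  10   27,812.50    18,081.5244   180,815.2440
  Σ                 35,920.4505   271,017.1274
Price P = Σ PV = 35,920.4505.
Macaulay duration = Σ(t·PV) / P = 271,017.1274 / 35,920.4505 = 7.54493 years.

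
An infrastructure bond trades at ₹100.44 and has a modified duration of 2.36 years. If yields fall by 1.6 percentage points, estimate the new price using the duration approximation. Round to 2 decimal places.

Duration approximation: ΔP/P ≈ -D_mod · Δy = -2.36 × (-0.016) = +0.037760.
New price ≈ 100.44 × (1 + 0.037760) = 104.2326144.

₹104.23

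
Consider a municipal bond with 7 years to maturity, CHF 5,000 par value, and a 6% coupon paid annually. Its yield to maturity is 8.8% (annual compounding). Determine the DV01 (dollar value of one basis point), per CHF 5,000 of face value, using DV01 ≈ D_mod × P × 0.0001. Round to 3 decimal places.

Periodic yield y = 0.088.
  t   CF        PV=CF/(1+0.088)^t    t·PV
  1       300.00       275.7353       275.7353
  2       300.00       253.4332       506.8663
  3       300.00       232.9349       698.8047
  4       300.00       214.0946       856.3783
  5       300.00       196.7781       983.8905
  6       300.00       180.8622     1,085.1734
  7     5,300.00     2,936.7948    20,557.5636
  Σ                  4,290.6331    24,964.4122
P = 4,290.6331; D_Mac = 5.81835 yrs; D_mod = 5.34775 yrs.
DV01 ≈ 5.34775 × 4,290.6331 × 0.0001 = 2.294523.

CHF 2.295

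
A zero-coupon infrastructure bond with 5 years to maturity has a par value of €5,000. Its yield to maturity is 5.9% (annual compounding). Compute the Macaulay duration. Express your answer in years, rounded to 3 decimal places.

A zero-coupon bond has a single cash flow at maturity, so its Macaulay duration equals its maturity: 5 years.

5.000 years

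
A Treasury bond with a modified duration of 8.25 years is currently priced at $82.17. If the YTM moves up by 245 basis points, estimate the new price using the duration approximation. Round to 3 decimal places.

$65.561

Duration approximation: ΔP/P ≈ -D_mod · Δy = -8.25 × (+0.0245) = -0.202125.
New price ≈ 82.17 × (1 - 0.202125) = 65.56138875.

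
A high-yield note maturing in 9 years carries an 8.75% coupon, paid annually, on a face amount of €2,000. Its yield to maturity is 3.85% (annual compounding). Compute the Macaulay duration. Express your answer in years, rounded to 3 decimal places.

Periodic yield y = 0.0385. Discount each cash flow and weight by its year:
  t   CF        PV=CF/(1+0.0385)^t    t·PV
  1       175.00       168.5123       168.5123
  2       175.00       162.2651       324.5301
  3       175.00       156.2495       468.7484
  4       175.00       150.4569       601.8275
  5       175.00       144.8790       724.3952
  6       175.00       139.5080       837.0479
  7       175.00       134.3360       940.3523
  8       175.00       129.3558     1,034.8467
  9     2,175.00     1,548.1062    13,932.9559
  Σ                  2,733.6688    19,033.2163
Price P = Σ PV = 2,733.6688.
Macaulay duration = Σ(t·PV) / P = 19,033.2163 / 2,733.6688 = 6.96252 years.

6.963 years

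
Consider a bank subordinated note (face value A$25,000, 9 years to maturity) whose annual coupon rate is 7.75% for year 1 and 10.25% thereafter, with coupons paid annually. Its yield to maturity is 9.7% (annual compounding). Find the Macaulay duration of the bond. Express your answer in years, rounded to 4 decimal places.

6.4518 years

Periodic yield y = 0.097. Discount each cash flow and weight by its year:
  t   CF        PV=CF/(1+0.097)^t    t·PV
  1     1,937.50     1,766.1805     1,766.1805
  2     2,562.50     2,129.3675     4,258.7350
  3     2,562.50     1,941.0825     5,823.2475
  4     2,562.50     1,769.4462     7,077.7848
  5     2,562.50     1,612.9865     8,064.9326
  6     2,562.50     1,470.3615     8,822.1687
  7     2,562.50     1,340.3477     9,382.4341
  8     2,562.50     1,221.8302     9,774.6416
  9    27,562.50    11,980.0590   107,820.5314
  Σ                 25,231.6616   162,790.6561
Price P = Σ PV = 25,231.6616.
Macaulay duration = Σ(t·PV) / P = 162,790.6561 / 25,231.6616 = 6.45184 years.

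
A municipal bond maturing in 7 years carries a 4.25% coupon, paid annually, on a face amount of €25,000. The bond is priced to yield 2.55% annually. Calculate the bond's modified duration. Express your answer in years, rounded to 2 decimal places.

Periodic yield y = 0.0255. First find Macaulay duration:
  t   CF        PV=CF/(1+0.0255)^t    t·PV
  1     1,062.50     1,036.0800     1,036.0800
  2     1,062.50     1,010.3169     2,020.6338
  3     1,062.50       985.1944     2,955.5833
  4     1,062.50       960.6967     3,842.7866
  5     1,062.50       936.8081     4,684.0403
  6     1,062.50       913.5135     5,481.0808
  7    26,062.50    21,850.7536   152,955.2751
  Σ                 27,693.3630   172,975.4797
P = 27,693.3630; Macaulay duration = 172,975.4797 / 27,693.3630 = 6.24610 years.
Modified duration = D_Mac / (1 + y) = 6.24610 / 1.0255 = 6.09078 years.

6.09 years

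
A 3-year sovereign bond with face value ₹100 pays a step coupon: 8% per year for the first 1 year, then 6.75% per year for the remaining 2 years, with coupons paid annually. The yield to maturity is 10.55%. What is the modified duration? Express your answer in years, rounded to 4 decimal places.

2.5166 years

Periodic yield y = 0.1055. First find Macaulay duration:
  t   CF        PV=CF/(1+0.1055)^t    t·PV
  1         8.00         7.2365         7.2365
  2         6.75         5.5231        11.0463
  3       106.75        79.0117       237.0352
  Σ                     91.7714       255.3181
P = 91.7714; Macaulay duration = 255.3181 / 91.7714 = 2.78211 years.
Modified duration = D_Mac / (1 + y) = 2.78211 / 1.1055 = 2.51661 years.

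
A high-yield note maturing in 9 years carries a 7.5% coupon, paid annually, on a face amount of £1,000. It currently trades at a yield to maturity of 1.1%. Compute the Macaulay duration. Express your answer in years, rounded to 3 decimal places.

7.315 years

Periodic yield y = 0.011. Discount each cash flow and weight by its year:
  t   CF        PV=CF/(1+0.011)^t    t·PV
  1        75.00        74.1840        74.1840
  2        75.00        73.3768       146.7537
  3        75.00        72.5785       217.7354
  4        75.00        71.7888       287.1552
  5        75.00        71.0077       355.0385
  6        75.00        70.2351       421.4107
  7        75.00        69.4709       486.2966
  8        75.00        68.7151       549.7206
  9     1,075.00       974.1999     8,767.7988
  Σ                  1,545.5568    11,306.0934
Price P = Σ PV = 1,545.5568.
Macaulay duration = Σ(t·PV) / P = 11,306.0934 / 1,545.5568 = 7.31522 years.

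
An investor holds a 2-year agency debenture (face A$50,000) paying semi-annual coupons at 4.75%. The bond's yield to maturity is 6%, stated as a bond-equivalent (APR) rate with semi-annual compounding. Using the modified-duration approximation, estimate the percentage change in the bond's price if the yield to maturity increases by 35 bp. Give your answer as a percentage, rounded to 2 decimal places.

Periodic yield y = 0.03. Modified duration first:
  t   CF        PV=CF/(1+0.03)^t    t·PV
  1     1,187.50     1,152.9126     1,152.9126
  2     1,187.50     1,119.3326     2,238.6653
  3     1,187.50     1,086.7307     3,260.1922
  4    51,187.50    45,479.4308   181,917.7231
  Σ                 48,838.4067   188,569.4931
P = 48,838.4067; D_Mac = 3.86109 half-year periods = 1.93055 yrs; D_mod = 1.93055/(1+0.03) = 1.87432 yrs.
ΔP/P ≈ -D_mod · Δy = -1.87432 × (+0.0035) = -0.006560 = -0.6560%.

-0.66%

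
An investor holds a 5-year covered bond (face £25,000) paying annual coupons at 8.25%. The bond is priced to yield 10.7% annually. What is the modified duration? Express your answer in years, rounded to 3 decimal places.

Periodic yield y = 0.107. First find Macaulay duration:
  t   CF        PV=CF/(1+0.107)^t    t·PV
  1     2,062.50     1,863.1436     1,863.1436
  2     2,062.50     1,683.0566     3,366.1132
  3     2,062.50     1,520.3763     4,561.1289
  4     2,062.50     1,373.4203     5,493.6813
  5    27,062.50    16,279.0782    81,395.3910
  Σ                 22,719.0751    96,679.4581
P = 22,719.0751; Macaulay duration = 96,679.4581 / 22,719.0751 = 4.25543 years.
Modified duration = D_Mac / (1 + y) = 4.25543 / 1.107 = 3.84411 years.

3.844 years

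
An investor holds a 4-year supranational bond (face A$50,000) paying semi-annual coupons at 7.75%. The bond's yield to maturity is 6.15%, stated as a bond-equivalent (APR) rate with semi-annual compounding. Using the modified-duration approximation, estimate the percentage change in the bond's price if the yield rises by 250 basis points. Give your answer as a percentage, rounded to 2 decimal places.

Periodic yield y = 0.03075. Modified duration first:
  t   CF        PV=CF/(1+0.03075)^t    t·PV
  1     1,937.50     1,879.6992     1,879.6992
  2     1,937.50     1,823.6228     3,647.2457
  3     1,937.50     1,769.2194     5,307.6581
  4     1,937.50     1,716.4389     6,865.7554
  5     1,937.50     1,665.2329     8,326.1647
  6     1,937.50     1,615.5546     9,693.3278
  7     1,937.50     1,567.3584    10,971.5086
  8    51,937.50    40,761.8882   326,095.1055
  Σ                 52,799.0144   372,786.4650
P = 52,799.0144; D_Mac = 7.06048 half-year periods = 3.53024 yrs; D_mod = 3.53024/(1+0.03075) = 3.42492 yrs.
ΔP/P ≈ -D_mod · Δy = -3.42492 × (+0.025) = -0.085623 = -8.5623%.

-8.56%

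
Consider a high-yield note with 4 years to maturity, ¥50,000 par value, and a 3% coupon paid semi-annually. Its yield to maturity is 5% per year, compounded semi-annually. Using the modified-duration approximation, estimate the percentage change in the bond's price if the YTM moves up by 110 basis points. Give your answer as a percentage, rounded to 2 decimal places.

-4.07%

Periodic yield y = 0.025. Modified duration first:
  t   CF        PV=CF/(1+0.025)^t    t·PV
  1       750.00       731.7073       731.7073
  2       750.00       713.8608     1,427.7216
  3       750.00       696.4496     2,089.3487
  4       750.00       679.4630     2,717.8519
  5       750.00       662.8907     3,314.4536
  6       750.00       646.7226     3,880.3359
  7       750.00       630.9489     4,416.6425
  8    50,750.00    41,652.8885   333,223.1078
  Σ                 46,414.9314   351,801.1692
P = 46,414.9314; D_Mac = 7.57948 half-year periods = 3.78974 yrs; D_mod = 3.78974/(1+0.025) = 3.69731 yrs.
ΔP/P ≈ -D_mod · Δy = -3.69731 × (+0.011) = -0.040670 = -4.0670%.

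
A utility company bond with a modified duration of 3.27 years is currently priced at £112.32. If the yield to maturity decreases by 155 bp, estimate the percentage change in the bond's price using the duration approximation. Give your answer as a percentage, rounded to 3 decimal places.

Duration approximation: ΔP/P ≈ -D_mod · Δy = -3.27 × (-0.0155) = +0.050685.
As a percentage: +5.0685%.

+5.069%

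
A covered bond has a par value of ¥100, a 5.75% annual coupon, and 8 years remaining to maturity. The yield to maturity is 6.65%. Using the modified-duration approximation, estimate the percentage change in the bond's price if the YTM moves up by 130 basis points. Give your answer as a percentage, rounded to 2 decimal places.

-8.03%

Periodic yield y = 0.0665. Modified duration first:
  t   CF        PV=CF/(1+0.0665)^t    t·PV
  1         5.75         5.3915         5.3915
  2         5.75         5.0553        10.1106
  3         5.75         4.7401        14.2202
  4         5.75         4.4445        17.7781
  5         5.75         4.1674        20.8369
  6         5.75         3.9075        23.4452
  7         5.75         3.6639        25.6472
  8       105.75        63.1820       505.4561
  Σ                     94.5522       622.8858
P = 94.5522; D_Mac = 6.58775 yrs; D_mod = 6.58775/(1+0.0665) = 6.17698 yrs.
ΔP/P ≈ -D_mod · Δy = -6.17698 × (+0.013) = -0.080301 = -8.0301%.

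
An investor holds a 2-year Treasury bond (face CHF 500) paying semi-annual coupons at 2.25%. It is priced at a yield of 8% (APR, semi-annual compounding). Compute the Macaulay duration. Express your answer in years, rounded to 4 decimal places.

Periodic yield y = 0.04. Discount each cash flow and weight by its period:
  t   CF        PV=CF/(1+0.04)^t    t·PV
  1        5.625         5.4087         5.4087
  2        5.625         5.2006        10.4013
  3        5.625         5.0006        15.0018
  4      505.625       432.2104     1,728.8415
  Σ                    447.8203     1,759.6532
Price P = Σ PV = 447.8203.
Macaulay duration = Σ(t·PV) / P = 1,759.6532 / 447.8203 = 3.92937 half-year periods.
In years: 3.92937 / 2 = 1.96469 years.

1.9647 years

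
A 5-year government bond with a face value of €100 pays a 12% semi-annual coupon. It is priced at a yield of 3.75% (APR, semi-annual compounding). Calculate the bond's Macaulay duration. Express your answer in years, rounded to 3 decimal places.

4.081 years

Periodic yield y = 0.01875. Discount each cash flow and weight by its period:
  t   CF        PV=CF/(1+0.01875)^t    t·PV
  1         6.00         5.8896         5.8896
  2         6.00         5.7812        11.5623
  3         6.00         5.6748        17.0243
  4         6.00         5.5703        22.2813
  5         6.00         5.4678        27.3390
  6         6.00         5.3672        32.2030
  7         6.00         5.2684        36.8787
  8         6.00         5.1714        41.3714
  9         6.00         5.0762        45.6862
  10      106.00        88.0298       880.2979
  Σ                    137.2967     1,120.5338
Price P = Σ PV = 137.2967.
Macaulay duration = Σ(t·PV) / P = 1,120.5338 / 137.2967 = 8.16141 half-year periods.
In years: 8.16141 / 2 = 4.08070 years.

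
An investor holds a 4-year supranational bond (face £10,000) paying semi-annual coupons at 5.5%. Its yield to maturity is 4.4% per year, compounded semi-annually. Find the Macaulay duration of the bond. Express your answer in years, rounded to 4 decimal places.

3.6529 years

Periodic yield y = 0.022. Discount each cash flow and weight by its period:
  t   CF        PV=CF/(1+0.022)^t    t·PV
  1       275.00       269.0802       269.0802
  2       275.00       263.2879       526.5758
  3       275.00       257.6203       772.8608
  4       275.00       252.0746     1,008.2985
  5       275.00       246.6484     1,233.2418
  6       275.00       241.3389     1,448.0334
  7       275.00       236.1437     1,653.0061
  8    10,275.00     8,633.2569    69,066.0552
  Σ                 10,399.4509    75,977.1517
Price P = Σ PV = 10,399.4509.
Macaulay duration = Σ(t·PV) / P = 75,977.1517 / 10,399.4509 = 7.30588 half-year periods.
In years: 7.30588 / 2 = 3.65294 years.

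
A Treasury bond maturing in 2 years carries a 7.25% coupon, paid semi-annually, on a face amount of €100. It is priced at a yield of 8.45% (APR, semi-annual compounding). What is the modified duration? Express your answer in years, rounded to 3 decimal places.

Periodic yield y = 0.04225. First find Macaulay duration:
  t   CF        PV=CF/(1+0.04225)^t    t·PV
  1        3.625         3.4781         3.4781
  2        3.625         3.3371         6.6741
  3        3.625         3.2018         9.6054
  4      103.625        87.8167       351.2667
  Σ                     97.8336       371.0242
P = 97.8336; Macaulay duration = 371.0242 / 97.8336 = 3.79240 half-year periods = 1.89620 years.
Modified duration = D_Mac / (1 + y) = 1.89620 / 1.04225 = 1.81933 years.

1.819 years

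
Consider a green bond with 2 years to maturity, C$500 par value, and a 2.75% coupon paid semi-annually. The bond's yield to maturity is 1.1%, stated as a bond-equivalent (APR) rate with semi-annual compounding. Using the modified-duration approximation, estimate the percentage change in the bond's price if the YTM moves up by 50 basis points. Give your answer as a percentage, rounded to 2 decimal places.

-0.97%

Periodic yield y = 0.0055. Modified duration first:
  t   CF        PV=CF/(1+0.0055)^t    t·PV
  1        6.875         6.8374         6.8374
  2        6.875         6.8000        13.6000
  3        6.875         6.7628        20.2884
  4      506.875       495.8754     1,983.5016
  Σ                    516.2756     2,024.2274
P = 516.2756; D_Mac = 3.92083 half-year periods = 1.96041 yrs; D_mod = 1.96041/(1+0.0055) = 1.94969 yrs.
ΔP/P ≈ -D_mod · Δy = -1.94969 × (+0.005) = -0.009748 = -0.9748%.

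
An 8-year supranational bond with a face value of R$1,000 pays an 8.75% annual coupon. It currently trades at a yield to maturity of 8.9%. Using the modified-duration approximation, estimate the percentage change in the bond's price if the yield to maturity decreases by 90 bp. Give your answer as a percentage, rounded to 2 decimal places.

Periodic yield y = 0.089. Modified duration first:
  t   CF        PV=CF/(1+0.089)^t    t·PV
  1        87.50        80.3489        80.3489
  2        87.50        73.7823       147.5646
  3        87.50        67.7524       203.2571
  4        87.50        62.2152       248.8608
  5        87.50        57.1306       285.6529
  6        87.50        52.4615       314.7691
  7        87.50        48.1740       337.2181
  8     1,087.50       549.8019     4,398.4151
  Σ                    991.6668     6,016.0867
P = 991.6668; D_Mac = 6.06664 yrs; D_mod = 6.06664/(1+0.089) = 5.57084 yrs.
ΔP/P ≈ -D_mod · Δy = -5.57084 × (-0.009) = +0.050138 = +5.0138%.

+5.01%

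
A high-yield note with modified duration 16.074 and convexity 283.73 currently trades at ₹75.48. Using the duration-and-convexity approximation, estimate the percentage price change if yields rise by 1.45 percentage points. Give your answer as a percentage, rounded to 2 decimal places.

Duration effect: -D_mod·Δy = -16.074 × (+0.0145) = -0.233073
Convexity effect: ½·C·(Δy)² = 0.5 × 283.73 × (0.0145)² = +0.02982711625
ΔP/P ≈ -0.233073 + 0.02982711625 = -0.20324588375
= -20.324588375%.

-20.32%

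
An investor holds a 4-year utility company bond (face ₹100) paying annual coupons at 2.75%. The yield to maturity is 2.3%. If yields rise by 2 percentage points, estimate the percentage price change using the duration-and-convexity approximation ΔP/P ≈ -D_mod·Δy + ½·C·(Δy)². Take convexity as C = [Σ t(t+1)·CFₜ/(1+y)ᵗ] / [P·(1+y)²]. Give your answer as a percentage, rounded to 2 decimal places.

With y = 0.023:
  t   CF        PV=CF/(1+0.023)^t    t·PV        t(t+1)·PV
  1         2.75         2.6882         2.6882           5.3763
  2         2.75         2.6277         5.2555          15.7664
  3         2.75         2.5687         7.7060          30.8239
  4       102.75        93.8165       375.2661       1,876.3303
  Σ                    101.7011       390.9157       1,928.2969
P = 101.7011; D_Mac = 3.84377 yrs; D_mod = 3.75735 yrs; C = 18.11745.
Duration effect: -3.75735 × (+0.02) = -0.075147
Convexity effect: 0.5 × 18.11745 × (0.02)² = +0.0036235
ΔP/P ≈ -0.075147 + 0.0036235 = -0.071524 = -7.1524%.

-7.15%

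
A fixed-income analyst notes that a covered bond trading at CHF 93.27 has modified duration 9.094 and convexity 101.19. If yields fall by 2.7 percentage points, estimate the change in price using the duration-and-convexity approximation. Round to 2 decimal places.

Duration effect: -D_mod·Δy = -9.094 × (-0.027) = +0.245538
Convexity effect: ½·C·(Δy)² = 0.5 × 101.19 × (-0.027)² = +0.036883755
ΔP/P ≈ +0.245538 + 0.036883755 = +0.282421755
ΔP ≈ 93.27 × (+0.282421755) = +26.34147708885.

+CHF 26.34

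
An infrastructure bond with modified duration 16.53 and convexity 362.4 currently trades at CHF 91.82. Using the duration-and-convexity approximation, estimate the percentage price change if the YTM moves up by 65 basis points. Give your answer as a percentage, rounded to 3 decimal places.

-9.979%

Duration effect: -D_mod·Δy = -16.53 × (+0.0065) = -0.107445
Convexity effect: ½·C·(Δy)² = 0.5 × 362.4 × (0.0065)² = +0.0076557
ΔP/P ≈ -0.107445 + 0.0076557 = -0.0997893
= -9.97893%.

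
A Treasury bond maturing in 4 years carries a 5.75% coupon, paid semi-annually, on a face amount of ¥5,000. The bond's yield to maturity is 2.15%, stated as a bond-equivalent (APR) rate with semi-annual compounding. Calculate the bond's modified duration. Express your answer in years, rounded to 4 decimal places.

3.6183 years

Periodic yield y = 0.01075. First find Macaulay duration:
  t   CF        PV=CF/(1+0.01075)^t    t·PV
  1       143.75       142.2211       142.2211
  2       143.75       140.7085       281.4170
  3       143.75       139.2120       417.6359
  4       143.75       137.7314       550.9255
  5       143.75       136.2665       681.3325
  6       143.75       134.8172       808.9033
  7       143.75       133.3833       933.6834
  8     5,143.75     4,722.0421    37,776.3366
  Σ                  5,686.3821    41,592.4553
P = 5,686.3821; Macaulay duration = 41,592.4553 / 5,686.3821 = 7.31440 half-year periods = 3.65720 years.
Modified duration = D_Mac / (1 + y) = 3.65720 / 1.01075 = 3.61830 years.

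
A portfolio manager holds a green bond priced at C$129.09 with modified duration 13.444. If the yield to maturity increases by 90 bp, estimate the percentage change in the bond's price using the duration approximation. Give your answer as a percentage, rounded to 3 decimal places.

Duration approximation: ΔP/P ≈ -D_mod · Δy = -13.444 × (+0.009) = -0.120996.
As a percentage: -12.0996%.

-12.100%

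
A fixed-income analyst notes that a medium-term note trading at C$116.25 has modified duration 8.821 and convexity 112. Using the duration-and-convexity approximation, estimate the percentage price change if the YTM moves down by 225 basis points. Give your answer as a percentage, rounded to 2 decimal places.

+22.68%

Duration effect: -D_mod·Δy = -8.821 × (-0.0225) = +0.1984725
Convexity effect: ½·C·(Δy)² = 0.5 × 112 × (-0.0225)² = +0.0283500
ΔP/P ≈ +0.1984725 + 0.0283500 = +0.2268225
= +22.68225%.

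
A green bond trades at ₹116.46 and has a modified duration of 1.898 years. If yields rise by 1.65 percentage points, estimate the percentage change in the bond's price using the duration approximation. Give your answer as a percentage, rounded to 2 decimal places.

-3.13%

Duration approximation: ΔP/P ≈ -D_mod · Δy = -1.898 × (+0.0165) = -0.031317.
As a percentage: -3.1317%.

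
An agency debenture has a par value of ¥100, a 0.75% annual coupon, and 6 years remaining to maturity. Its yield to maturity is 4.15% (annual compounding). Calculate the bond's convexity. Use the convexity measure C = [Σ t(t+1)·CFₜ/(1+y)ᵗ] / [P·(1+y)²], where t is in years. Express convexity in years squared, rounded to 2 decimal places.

37.66

With y = 0.0415:
  t   CF        PV=CF/(1+0.0415)^t    t·PV        t(t+1)·PV
  1         0.75         0.7201         0.7201           1.4402
  2         0.75         0.6914         1.3828           4.1485
  3         0.75         0.6639         1.9916           7.9664
  4         0.75         0.6374         2.5497          12.7484
  5         0.75         0.6120         3.0601          18.3606
  6       100.75        78.9386       473.6316       3,315.4211
  Σ                     82.2634       483.3359       3,360.0852
P = 82.2634.
Convexity = Σ t(t+1)·PV / [P·(1+y)²] = 3,360.0852 / (82.2634 × 1.084722) = 37.65519.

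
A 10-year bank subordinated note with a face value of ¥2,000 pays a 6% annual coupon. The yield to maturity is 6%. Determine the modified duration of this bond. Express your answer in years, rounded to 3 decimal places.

Periodic yield y = 0.06. First find Macaulay duration:
  t   CF        PV=CF/(1+0.06)^t    t·PV
  1       120.00       113.2075       113.2075
  2       120.00       106.7996       213.5991
  3       120.00       100.7543       302.2629
  4       120.00        95.0512       380.2050
  5       120.00        89.6710       448.3549
  6       120.00        84.5953       507.5716
  7       120.00        79.8069       558.6480
  8       120.00        75.2895       602.3159
  9       120.00        71.0278       639.2503
  10    2,120.00     1,183.7969    11,837.9693
  Σ                  2,000.0000    15,603.3845
P = 2,000.0000; Macaulay duration = 15,603.3845 / 2,000.0000 = 7.80169 years.
Modified duration = D_Mac / (1 + y) = 7.80169 / 1.06 = 7.36009 years.

7.360 years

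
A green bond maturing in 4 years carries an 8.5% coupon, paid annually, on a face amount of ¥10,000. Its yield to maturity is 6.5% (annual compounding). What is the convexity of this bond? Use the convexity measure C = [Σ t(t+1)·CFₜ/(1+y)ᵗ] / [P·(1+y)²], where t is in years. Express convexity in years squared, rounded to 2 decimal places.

15.12

With y = 0.065:
  t   CF        PV=CF/(1+0.065)^t    t·PV        t(t+1)·PV
  1       850.00       798.1221       798.1221       1,596.2441
  2       850.00       749.4104     1,498.8208       4,496.4623
  3       850.00       703.6717     2,111.0152       8,444.0607
  4    10,850.00     8,433.9555    33,735.8221     168,679.1107
  Σ                 10,685.1597    38,143.7802     183,215.8779
P = 10,685.1597.
Convexity = Σ t(t+1)·PV / [P·(1+y)²] = 183,215.8779 / (10,685.1597 × 1.134225) = 15.11760.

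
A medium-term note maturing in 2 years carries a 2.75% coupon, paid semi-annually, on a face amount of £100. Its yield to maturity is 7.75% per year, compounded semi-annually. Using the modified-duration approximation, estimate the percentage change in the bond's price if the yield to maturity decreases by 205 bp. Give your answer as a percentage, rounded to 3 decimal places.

Periodic yield y = 0.03875. Modified duration first:
  t   CF        PV=CF/(1+0.03875)^t    t·PV
  1        1.375         1.3237         1.3237
  2        1.375         1.2743         2.5487
  3        1.375         1.2268         3.6804
  4      101.375        87.0736       348.2946
  Σ                     90.8985       355.8473
P = 90.8985; D_Mac = 3.91478 half-year periods = 1.95739 yrs; D_mod = 1.95739/(1+0.03875) = 1.88437 yrs.
ΔP/P ≈ -D_mod · Δy = -1.88437 × (-0.0205) = +0.038630 = +3.8630%.

+3.863%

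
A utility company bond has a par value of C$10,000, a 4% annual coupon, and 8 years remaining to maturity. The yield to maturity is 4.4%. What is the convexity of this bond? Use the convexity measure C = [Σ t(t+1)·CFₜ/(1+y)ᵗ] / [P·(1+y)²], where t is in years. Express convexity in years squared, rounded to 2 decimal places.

With y = 0.044:
  t   CF        PV=CF/(1+0.044)^t    t·PV        t(t+1)·PV
  1       400.00       383.1418       383.1418         766.2835
  2       400.00       366.9940       733.9881       2,201.9642
  3       400.00       351.5268     1,054.5805       4,218.3221
  4       400.00       336.7115     1,346.8461       6,734.2307
  5       400.00       322.5206     1,612.6031       9,675.6189
  6       400.00       308.9278     1,853.5668      12,974.9678
  7       400.00       295.9079     2,071.3550      16,570.8401
  8    10,400.00     7,369.3528    58,954.8226     530,593.4035
  Σ                  9,735.0833    68,010.9041     583,735.6309
P = 9,735.0833.
Convexity = Σ t(t+1)·PV / [P·(1+y)²] = 583,735.6309 / (9,735.0833 × 1.089936) = 55.01429.

55.01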